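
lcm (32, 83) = 2656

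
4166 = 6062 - 1896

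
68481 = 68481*1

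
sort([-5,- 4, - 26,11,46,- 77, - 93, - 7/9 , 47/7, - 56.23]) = [ - 93, - 77, - 56.23,  -  26, - 5, - 4, - 7/9, 47/7, 11, 46 ] 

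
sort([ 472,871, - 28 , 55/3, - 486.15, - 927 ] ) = [- 927,  -  486.15 , - 28,55/3,472,871]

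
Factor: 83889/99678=27963/33226  =  2^(  -  1)*3^2 * 13^1*37^ (-1 )*239^1*449^(  -  1 ) 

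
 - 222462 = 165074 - 387536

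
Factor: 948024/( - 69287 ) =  - 2^3 *3^4*7^1*11^1 * 19^1*193^( - 1)  *359^( - 1) 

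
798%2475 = 798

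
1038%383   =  272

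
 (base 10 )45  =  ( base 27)1I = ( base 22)21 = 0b101101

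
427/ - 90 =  -5+23/90 = -4.74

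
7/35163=7/35163 = 0.00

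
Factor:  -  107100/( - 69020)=45/29 = 3^2*5^1*29^( - 1)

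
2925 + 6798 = 9723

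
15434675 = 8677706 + 6756969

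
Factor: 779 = 19^1*41^1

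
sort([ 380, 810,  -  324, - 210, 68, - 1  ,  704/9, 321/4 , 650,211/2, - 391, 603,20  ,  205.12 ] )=[  -  391,  -  324,  -  210, - 1,20, 68,704/9,321/4,211/2,205.12, 380,603 , 650, 810 ]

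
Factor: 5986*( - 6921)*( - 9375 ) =2^1*3^3*5^5*41^1*73^1*769^1 = 388397868750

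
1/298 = 1/298  =  0.00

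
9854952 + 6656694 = 16511646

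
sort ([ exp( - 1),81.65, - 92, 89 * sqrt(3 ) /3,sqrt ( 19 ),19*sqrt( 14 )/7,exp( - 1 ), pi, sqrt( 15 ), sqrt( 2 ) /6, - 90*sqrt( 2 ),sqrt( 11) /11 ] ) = [ - 90*sqrt( 2 ), - 92,sqrt( 2) /6,sqrt(11)/11,  exp ( - 1),exp(-1 ) , pi,sqrt(15 ) , sqrt(19 ) , 19 * sqrt( 14) /7, 89*sqrt (3)/3,81.65]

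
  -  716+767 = 51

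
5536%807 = 694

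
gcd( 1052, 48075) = 1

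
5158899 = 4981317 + 177582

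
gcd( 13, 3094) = 13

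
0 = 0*49265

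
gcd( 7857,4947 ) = 291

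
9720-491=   9229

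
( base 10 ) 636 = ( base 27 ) NF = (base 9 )776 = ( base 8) 1174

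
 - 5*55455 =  - 277275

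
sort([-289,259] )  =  [  -  289, 259 ] 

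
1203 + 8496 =9699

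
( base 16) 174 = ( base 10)372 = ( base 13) 228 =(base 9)453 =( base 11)309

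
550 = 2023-1473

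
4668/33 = 141+ 5/11=141.45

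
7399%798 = 217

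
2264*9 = 20376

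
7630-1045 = 6585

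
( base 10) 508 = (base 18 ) 1a4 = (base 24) l4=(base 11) 422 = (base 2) 111111100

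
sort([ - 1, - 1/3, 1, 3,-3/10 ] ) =[ - 1, - 1/3, - 3/10,1 , 3] 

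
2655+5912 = 8567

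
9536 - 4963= 4573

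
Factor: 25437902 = 2^1*7^1*967^1*1879^1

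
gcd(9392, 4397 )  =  1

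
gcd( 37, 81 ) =1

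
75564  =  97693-22129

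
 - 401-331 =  - 732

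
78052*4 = 312208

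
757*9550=7229350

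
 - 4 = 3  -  7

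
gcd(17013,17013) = 17013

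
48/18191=48/18191 = 0.00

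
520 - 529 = -9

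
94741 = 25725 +69016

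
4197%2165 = 2032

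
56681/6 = 56681/6 = 9446.83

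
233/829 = 233/829 = 0.28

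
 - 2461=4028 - 6489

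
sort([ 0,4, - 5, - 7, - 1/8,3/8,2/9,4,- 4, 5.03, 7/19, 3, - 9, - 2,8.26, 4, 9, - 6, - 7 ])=[ - 9,  -  7, - 7,  -  6,- 5, - 4, - 2, - 1/8, 0,2/9, 7/19,3/8, 3, 4 , 4,  4,5.03,8.26, 9 ] 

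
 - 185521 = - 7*26503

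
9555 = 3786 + 5769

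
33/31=33/31  =  1.06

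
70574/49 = 1440  +  2/7 = 1440.29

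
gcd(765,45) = 45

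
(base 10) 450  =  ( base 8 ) 702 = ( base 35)CU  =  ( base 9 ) 550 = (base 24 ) ii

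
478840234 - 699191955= - 220351721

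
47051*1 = 47051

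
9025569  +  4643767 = 13669336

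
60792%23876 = 13040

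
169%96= 73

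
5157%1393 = 978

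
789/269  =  789/269 = 2.93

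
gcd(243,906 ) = 3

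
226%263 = 226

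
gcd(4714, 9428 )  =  4714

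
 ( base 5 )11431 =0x362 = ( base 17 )2gg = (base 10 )866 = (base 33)q8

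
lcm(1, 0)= 0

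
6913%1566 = 649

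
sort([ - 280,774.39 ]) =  [ - 280,774.39 ] 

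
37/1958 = 37/1958 = 0.02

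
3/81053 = 3/81053 = 0.00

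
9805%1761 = 1000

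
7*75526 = 528682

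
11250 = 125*90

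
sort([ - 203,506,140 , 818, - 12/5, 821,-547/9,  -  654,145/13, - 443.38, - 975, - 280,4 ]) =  [ - 975, - 654, - 443.38,-280,-203, - 547/9, - 12/5, 4, 145/13,140,506,818, 821 ]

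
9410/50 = 188 + 1/5  =  188.20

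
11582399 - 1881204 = 9701195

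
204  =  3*68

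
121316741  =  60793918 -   -  60522823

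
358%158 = 42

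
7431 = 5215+2216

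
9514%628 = 94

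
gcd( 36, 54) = 18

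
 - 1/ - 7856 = 1/7856 = 0.00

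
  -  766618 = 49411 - 816029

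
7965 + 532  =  8497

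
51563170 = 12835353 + 38727817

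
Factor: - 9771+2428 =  - 7^1 * 1049^1 = - 7343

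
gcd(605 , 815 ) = 5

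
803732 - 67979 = 735753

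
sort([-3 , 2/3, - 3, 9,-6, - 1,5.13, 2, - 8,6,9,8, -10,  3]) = [ - 10,-8,-6, - 3 ,  -  3, - 1,2/3,2,3,5.13, 6, 8,9, 9]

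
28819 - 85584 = - 56765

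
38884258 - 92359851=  - 53475593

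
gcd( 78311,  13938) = 1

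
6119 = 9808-3689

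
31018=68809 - 37791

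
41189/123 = 334 + 107/123 = 334.87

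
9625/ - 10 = -1925/2 = - 962.50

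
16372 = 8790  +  7582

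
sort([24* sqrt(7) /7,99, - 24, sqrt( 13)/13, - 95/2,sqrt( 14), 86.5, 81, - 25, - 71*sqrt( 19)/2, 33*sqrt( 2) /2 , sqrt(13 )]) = [ - 71*sqrt ( 19) /2, - 95/2,-25, - 24,sqrt(13)/13,  sqrt( 13),  sqrt( 14 ),24*sqrt( 7 ) /7,  33 *sqrt( 2) /2 , 81,  86.5 , 99 ]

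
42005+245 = 42250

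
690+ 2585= 3275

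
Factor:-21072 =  - 2^4*3^1*439^1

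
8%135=8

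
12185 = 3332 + 8853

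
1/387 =1/387 = 0.00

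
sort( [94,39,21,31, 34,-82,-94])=[ - 94, - 82, 21, 31, 34, 39, 94]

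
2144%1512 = 632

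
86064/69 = 28688/23 = 1247.30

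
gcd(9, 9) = 9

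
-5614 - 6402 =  - 12016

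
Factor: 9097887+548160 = 3^4* 119087^1 = 9646047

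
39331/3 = 39331/3 = 13110.33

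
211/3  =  70+1/3 =70.33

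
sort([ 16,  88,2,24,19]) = [ 2,16, 19 , 24,88 ]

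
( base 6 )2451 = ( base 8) 1137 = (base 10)607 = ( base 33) ID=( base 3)211111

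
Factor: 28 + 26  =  2^1 *3^3 = 54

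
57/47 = 1 + 10/47= 1.21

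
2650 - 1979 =671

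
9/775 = 9/775=0.01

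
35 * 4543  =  159005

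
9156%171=93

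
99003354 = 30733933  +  68269421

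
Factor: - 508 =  - 2^2* 127^1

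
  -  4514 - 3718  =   - 8232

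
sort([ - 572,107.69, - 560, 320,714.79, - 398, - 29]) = [ - 572, - 560, -398, - 29, 107.69,320, 714.79] 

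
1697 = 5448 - 3751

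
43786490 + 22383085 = 66169575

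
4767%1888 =991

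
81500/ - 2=-40750/1  =  - 40750.00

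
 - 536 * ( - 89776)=48119936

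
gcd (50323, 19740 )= 7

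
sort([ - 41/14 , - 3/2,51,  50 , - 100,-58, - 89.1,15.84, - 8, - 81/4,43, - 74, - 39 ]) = [ - 100, - 89.1,-74, -58,-39,  -  81/4, - 8, - 41/14, - 3/2,15.84,43, 50, 51 ] 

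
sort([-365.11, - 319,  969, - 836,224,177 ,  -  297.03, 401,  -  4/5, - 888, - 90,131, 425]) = [ - 888,-836,-365.11, - 319, -297.03, - 90, - 4/5,131,177, 224 , 401,425,969 ]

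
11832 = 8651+3181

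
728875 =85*8575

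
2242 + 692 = 2934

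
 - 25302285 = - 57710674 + 32408389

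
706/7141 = 706/7141  =  0.10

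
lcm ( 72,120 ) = 360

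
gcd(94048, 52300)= 4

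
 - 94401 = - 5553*17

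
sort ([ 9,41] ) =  [9, 41] 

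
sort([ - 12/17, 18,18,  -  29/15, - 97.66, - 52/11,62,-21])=[- 97.66, - 21,  -  52/11,-29/15, - 12/17,18,  18, 62]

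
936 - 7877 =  -6941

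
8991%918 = 729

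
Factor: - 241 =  - 241^1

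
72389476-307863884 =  - 235474408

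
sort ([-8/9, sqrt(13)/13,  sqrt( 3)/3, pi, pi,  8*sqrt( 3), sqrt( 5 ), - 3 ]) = [ - 3,  -  8/9, sqrt(13)/13,sqrt( 3) /3, sqrt(5), pi,  pi, 8 * sqrt(3) ]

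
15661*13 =203593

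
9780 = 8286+1494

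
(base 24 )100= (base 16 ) 240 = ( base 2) 1001000000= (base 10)576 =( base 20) 18g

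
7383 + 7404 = 14787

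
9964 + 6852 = 16816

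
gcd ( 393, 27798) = 3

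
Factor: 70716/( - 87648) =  - 71/88 = - 2^(  -  3 )*11^ ( - 1)*71^1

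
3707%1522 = 663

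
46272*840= 38868480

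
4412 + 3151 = 7563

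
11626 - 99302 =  - 87676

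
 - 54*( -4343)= 234522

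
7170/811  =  8 + 682/811  =  8.84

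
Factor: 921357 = 3^2*23^1*4451^1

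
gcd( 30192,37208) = 8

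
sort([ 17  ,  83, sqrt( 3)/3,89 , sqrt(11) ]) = [sqrt (3) /3, sqrt( 11 ),17,83,89 ]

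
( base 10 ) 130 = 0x82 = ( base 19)6g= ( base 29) 4e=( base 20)6A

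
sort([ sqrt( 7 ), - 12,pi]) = [ - 12, sqrt (7 ), pi ] 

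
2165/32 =2165/32 = 67.66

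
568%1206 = 568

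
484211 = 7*69173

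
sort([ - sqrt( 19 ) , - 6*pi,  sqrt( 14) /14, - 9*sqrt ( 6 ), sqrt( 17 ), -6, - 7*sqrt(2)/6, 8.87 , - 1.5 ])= [ - 9 * sqrt(6),-6*pi,-6,-sqrt( 19 ) , - 7*sqrt( 2 )/6 , -1.5,  sqrt ( 14) /14 , sqrt (17 ), 8.87 ] 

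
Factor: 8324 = 2^2* 2081^1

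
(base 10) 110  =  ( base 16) 6E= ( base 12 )92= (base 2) 1101110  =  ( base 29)3n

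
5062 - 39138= -34076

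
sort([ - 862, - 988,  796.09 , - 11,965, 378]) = [ - 988, - 862, - 11,378,796.09,965]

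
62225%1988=597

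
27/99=3/11 = 0.27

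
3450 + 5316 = 8766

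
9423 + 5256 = 14679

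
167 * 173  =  28891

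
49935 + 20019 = 69954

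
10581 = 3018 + 7563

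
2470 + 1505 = 3975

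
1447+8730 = 10177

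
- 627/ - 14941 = 627/14941 =0.04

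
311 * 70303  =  21864233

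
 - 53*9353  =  -495709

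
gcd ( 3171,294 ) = 21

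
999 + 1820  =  2819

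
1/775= 1/775=0.00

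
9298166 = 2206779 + 7091387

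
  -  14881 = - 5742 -9139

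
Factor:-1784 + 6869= 5085 = 3^2*5^1*113^1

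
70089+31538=101627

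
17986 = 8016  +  9970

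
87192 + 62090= 149282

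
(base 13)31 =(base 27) 1D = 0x28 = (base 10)40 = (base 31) 19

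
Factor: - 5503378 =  -2^1*2751689^1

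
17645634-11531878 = 6113756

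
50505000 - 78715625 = -28210625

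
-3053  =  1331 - 4384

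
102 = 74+28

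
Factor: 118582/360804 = 2^( - 1)*3^(-1) * 107^(-1)*211^1 = 211/642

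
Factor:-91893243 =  - 3^1*13^2 * 211^1*859^1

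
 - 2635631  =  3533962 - 6169593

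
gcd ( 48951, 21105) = 63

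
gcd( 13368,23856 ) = 24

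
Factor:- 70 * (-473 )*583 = 2^1*5^1 * 7^1*11^2*43^1 * 53^1 = 19303130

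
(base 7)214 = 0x6d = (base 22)4l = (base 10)109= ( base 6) 301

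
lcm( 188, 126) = 11844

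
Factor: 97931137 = 97931137^1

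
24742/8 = 3092 +3/4 = 3092.75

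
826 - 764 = 62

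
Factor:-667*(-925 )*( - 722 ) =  - 445455950 =- 2^1*5^2*19^2*23^1*29^1*37^1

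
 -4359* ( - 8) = 34872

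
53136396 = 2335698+50800698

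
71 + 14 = 85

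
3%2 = 1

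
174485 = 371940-197455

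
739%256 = 227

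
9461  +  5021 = 14482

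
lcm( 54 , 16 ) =432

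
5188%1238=236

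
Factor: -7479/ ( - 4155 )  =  9/5 = 3^2*5^ ( - 1) 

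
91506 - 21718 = 69788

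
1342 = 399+943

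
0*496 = 0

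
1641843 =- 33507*(-49) 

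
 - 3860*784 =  - 3026240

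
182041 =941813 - 759772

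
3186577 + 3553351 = 6739928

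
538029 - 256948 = 281081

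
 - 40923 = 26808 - 67731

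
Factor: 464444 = 2^2 * 67^1 * 1733^1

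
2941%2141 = 800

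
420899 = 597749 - 176850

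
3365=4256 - 891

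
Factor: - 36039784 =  - 2^3*11^1*409543^1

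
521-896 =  - 375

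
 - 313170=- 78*4015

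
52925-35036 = 17889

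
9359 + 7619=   16978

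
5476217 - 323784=5152433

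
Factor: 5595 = 3^1*5^1*373^1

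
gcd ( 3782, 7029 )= 1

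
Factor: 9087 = 3^1 * 13^1*233^1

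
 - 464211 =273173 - 737384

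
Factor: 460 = 2^2 * 5^1*23^1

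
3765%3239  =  526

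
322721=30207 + 292514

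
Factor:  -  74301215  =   - 5^1 * 2239^1 * 6637^1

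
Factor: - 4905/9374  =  -45/86 = -  2^( - 1 ) * 3^2 * 5^1 * 43^(  -  1 )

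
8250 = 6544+1706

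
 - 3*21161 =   -  63483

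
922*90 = 82980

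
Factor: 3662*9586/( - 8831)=  -  2^2*1831^1*4793^1*8831^(  -  1 )= -35103932/8831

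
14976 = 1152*13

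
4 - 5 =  - 1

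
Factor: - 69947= - 113^1* 619^1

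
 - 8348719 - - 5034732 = - 3313987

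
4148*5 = 20740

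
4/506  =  2/253 = 0.01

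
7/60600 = 7/60600 = 0.00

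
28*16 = 448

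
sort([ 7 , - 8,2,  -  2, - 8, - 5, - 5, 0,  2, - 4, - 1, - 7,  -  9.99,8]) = [ - 9.99,-8,- 8,-7, - 5, - 5, - 4  , - 2, - 1,0, 2, 2,7,8] 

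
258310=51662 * 5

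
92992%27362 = 10906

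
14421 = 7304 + 7117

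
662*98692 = 65334104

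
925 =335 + 590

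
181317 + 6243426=6424743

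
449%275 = 174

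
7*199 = 1393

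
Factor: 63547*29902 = 1900182394 = 2^1*11^1*53^1*109^1 *14951^1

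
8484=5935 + 2549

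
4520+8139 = 12659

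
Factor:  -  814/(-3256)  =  2^ (  -  2) = 1/4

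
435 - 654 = -219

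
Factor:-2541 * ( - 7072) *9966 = 2^6 * 3^2* 7^1 * 11^3 * 13^1*17^1*151^1=179088541632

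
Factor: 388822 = 2^1*7^1 * 27773^1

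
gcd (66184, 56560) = 8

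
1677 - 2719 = - 1042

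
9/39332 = 9/39332=   0.00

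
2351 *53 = 124603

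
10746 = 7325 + 3421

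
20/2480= 1/124 = 0.01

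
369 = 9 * 41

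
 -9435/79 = -9435/79 = - 119.43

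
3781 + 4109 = 7890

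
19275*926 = 17848650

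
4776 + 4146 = 8922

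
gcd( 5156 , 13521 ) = 1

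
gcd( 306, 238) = 34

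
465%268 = 197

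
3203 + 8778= 11981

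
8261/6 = 8261/6 = 1376.83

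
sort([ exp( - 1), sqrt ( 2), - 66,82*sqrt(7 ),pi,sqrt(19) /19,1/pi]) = [ - 66 , sqrt (19)/19,1/pi, exp(  -  1), sqrt(2), pi, 82*sqrt(7 )] 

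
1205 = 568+637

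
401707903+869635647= 1271343550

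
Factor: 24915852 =2^2*3^2*13^1*53239^1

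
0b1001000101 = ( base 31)IN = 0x245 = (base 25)N6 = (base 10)581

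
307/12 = 307/12  =  25.58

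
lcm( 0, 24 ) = 0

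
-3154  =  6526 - 9680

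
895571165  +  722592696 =1618163861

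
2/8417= 2/8417 =0.00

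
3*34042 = 102126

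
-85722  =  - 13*6594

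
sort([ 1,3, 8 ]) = [1,3, 8 ]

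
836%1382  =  836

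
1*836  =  836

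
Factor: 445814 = 2^1*101^1*2207^1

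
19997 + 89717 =109714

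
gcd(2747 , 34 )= 1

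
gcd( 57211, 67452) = 77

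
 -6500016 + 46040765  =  39540749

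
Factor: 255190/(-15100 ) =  - 2^( - 1) * 5^ ( - 1) * 13^2 = - 169/10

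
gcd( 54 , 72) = 18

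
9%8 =1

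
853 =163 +690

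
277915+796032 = 1073947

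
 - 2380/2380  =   - 1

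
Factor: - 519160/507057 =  - 2^3*3^( - 1)*5^1*12979^1*169019^ ( - 1) 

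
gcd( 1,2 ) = 1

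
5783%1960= 1863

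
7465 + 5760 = 13225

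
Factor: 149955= 3^1*5^1*13^1*769^1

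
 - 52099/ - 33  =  1578  +  25/33  =  1578.76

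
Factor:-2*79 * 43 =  - 6794= -  2^1*43^1* 79^1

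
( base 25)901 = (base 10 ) 5626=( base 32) 5FQ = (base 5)140001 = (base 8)12772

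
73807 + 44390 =118197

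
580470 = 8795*66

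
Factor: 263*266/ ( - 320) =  - 2^ ( - 5 )*5^( - 1 )*7^1*19^1*263^1  =  - 34979/160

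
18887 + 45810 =64697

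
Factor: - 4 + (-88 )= - 92 =-2^2*23^1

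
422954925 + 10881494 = 433836419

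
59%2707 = 59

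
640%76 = 32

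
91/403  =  7/31= 0.23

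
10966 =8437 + 2529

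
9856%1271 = 959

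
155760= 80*1947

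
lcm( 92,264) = 6072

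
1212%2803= 1212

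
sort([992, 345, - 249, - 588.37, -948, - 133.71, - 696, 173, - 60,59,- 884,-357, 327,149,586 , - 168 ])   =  [ - 948, - 884,-696, - 588.37, - 357 , - 249,- 168, - 133.71,-60,59,149, 173,327, 345,586,992]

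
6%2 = 0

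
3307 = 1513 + 1794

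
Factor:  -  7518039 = - 3^1*2506013^1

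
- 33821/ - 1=33821+0/1 =33821.00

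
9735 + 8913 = 18648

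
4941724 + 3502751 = 8444475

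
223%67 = 22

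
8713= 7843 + 870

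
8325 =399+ 7926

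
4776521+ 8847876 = 13624397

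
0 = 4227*0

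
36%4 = 0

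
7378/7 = 1054 = 1054.00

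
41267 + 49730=90997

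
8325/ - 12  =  -694+1/4= - 693.75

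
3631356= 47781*76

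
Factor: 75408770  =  2^1*  5^1*17^2*97^1*269^1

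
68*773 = 52564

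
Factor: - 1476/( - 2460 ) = 3/5 = 3^1*5^( - 1) 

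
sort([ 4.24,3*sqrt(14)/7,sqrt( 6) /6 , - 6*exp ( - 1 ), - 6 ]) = [ - 6, - 6*exp(-1),sqrt(6 )/6,3*sqrt(14 )/7,4.24 ] 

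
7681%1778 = 569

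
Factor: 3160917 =3^3*117071^1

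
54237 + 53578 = 107815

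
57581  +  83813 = 141394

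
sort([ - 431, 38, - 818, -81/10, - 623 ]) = [  -  818, - 623, - 431, - 81/10, 38 ] 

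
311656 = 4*77914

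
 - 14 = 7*( - 2)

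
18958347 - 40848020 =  - 21889673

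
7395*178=1316310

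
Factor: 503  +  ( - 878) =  - 3^1 * 5^3= - 375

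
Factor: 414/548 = 207/274 = 2^( - 1)*3^2*23^1*137^( - 1)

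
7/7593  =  7/7593= 0.00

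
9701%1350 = 251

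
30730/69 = 445 +25/69 = 445.36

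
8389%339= 253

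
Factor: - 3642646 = -2^1*7^1*260189^1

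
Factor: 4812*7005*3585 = 2^2*3^3 * 5^2 * 239^1*401^1*467^1  =  120843395100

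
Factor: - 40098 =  - 2^1*3^1*41^1*163^1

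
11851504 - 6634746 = 5216758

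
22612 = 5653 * 4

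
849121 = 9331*91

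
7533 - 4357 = 3176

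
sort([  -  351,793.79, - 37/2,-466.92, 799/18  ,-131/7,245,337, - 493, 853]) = [-493, - 466.92, - 351,-131/7,-37/2,799/18,245,337,793.79,  853 ]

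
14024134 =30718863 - 16694729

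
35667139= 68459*521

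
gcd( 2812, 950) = 38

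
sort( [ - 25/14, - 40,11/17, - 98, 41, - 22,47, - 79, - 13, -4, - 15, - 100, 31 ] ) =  [ - 100, - 98, - 79, - 40, - 22, - 15, - 13,-4,- 25/14,11/17 , 31, 41, 47]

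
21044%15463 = 5581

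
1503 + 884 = 2387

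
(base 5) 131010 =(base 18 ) ff0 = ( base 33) 4nf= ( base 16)140A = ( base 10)5130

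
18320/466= 39 + 73/233 = 39.31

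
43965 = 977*45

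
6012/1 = 6012 = 6012.00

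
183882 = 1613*114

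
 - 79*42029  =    -  3320291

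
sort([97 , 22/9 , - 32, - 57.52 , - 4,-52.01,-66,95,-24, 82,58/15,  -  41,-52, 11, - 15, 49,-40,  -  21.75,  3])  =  [  -  66, - 57.52, - 52.01, - 52,-41, - 40, - 32, - 24, - 21.75, - 15 , - 4, 22/9, 3,  58/15,11,49 , 82,  95, 97] 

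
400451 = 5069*79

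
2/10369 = 2/10369 = 0.00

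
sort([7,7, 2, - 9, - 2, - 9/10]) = [ -9,-2, - 9/10,2, 7, 7 ]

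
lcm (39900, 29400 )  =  558600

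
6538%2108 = 214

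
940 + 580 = 1520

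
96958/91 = 1065 + 43/91 =1065.47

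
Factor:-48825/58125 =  - 3^1*5^( - 2)* 7^1=-21/25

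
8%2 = 0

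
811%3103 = 811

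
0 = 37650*0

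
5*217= 1085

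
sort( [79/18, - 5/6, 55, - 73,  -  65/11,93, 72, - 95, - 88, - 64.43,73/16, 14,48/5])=[ -95, - 88, - 73 ,  -  64.43 , - 65/11, - 5/6, 79/18, 73/16,48/5, 14,55,72,  93]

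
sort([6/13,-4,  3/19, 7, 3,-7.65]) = [ - 7.65, -4, 3/19,6/13,3,7] 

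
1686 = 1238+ 448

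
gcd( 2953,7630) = 1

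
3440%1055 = 275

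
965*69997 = 67547105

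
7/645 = 7/645 = 0.01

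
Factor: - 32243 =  - 19^1*1697^1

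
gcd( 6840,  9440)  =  40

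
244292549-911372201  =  -667079652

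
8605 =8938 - 333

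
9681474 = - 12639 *(-766 )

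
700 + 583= 1283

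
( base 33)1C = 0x2D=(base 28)1h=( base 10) 45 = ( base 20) 25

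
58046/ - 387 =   -  150+ 4/387 = -149.99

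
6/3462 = 1/577 = 0.00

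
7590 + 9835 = 17425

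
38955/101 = 38955/101= 385.69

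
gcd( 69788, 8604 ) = 956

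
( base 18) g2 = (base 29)a0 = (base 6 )1202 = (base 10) 290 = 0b100100010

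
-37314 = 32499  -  69813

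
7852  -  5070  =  2782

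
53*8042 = 426226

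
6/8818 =3/4409  =  0.00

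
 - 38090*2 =-76180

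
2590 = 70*37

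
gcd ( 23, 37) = 1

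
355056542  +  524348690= 879405232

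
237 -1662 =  - 1425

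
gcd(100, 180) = 20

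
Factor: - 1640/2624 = -5/8 = - 2^( - 3)*5^1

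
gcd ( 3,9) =3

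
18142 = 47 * 386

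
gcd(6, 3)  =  3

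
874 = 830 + 44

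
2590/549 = 2590/549 = 4.72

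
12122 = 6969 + 5153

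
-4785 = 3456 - 8241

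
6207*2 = 12414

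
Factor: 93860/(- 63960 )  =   - 2^(  -  1 )*3^( - 1 )*19^2*41^( - 1) = -  361/246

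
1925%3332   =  1925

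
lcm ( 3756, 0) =0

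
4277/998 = 4 + 285/998 = 4.29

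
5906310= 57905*102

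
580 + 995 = 1575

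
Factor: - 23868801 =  - 3^2*11^1 * 353^1*683^1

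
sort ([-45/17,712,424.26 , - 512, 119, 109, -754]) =[ - 754, - 512, - 45/17,109,119,  424.26, 712] 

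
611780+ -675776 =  - 63996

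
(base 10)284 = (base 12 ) 1b8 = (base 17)GC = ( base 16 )11C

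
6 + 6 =12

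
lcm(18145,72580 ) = 72580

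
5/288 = 5/288 = 0.02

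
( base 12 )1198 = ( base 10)1988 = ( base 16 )7C4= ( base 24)3AK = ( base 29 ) 2ag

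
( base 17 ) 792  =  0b100010000010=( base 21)4jf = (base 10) 2178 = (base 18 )6d0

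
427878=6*71313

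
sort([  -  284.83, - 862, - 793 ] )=[ - 862, - 793, - 284.83]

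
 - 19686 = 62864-82550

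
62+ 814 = 876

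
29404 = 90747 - 61343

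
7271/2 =3635 +1/2 = 3635.50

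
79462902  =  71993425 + 7469477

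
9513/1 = 9513 = 9513.00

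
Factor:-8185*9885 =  - 3^1 * 5^2 * 659^1*1637^1 = -  80908725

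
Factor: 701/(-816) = -2^( - 4)*  3^( - 1)*17^(- 1)*701^1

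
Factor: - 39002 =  - 2^1 * 19501^1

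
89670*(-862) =  -  77295540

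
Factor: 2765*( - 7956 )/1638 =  - 13430 = - 2^1 * 5^1*17^1*79^1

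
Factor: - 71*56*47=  - 2^3*7^1*47^1*71^1 =- 186872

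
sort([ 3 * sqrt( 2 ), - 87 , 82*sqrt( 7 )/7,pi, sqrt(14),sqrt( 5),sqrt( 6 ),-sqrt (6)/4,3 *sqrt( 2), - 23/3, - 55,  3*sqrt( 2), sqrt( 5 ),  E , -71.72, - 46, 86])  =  [ - 87, - 71.72, - 55 ,-46, - 23/3, - sqrt( 6)/4, sqrt( 5 ), sqrt( 5), sqrt( 6 ), E , pi, sqrt( 14), 3 *sqrt( 2),  3 * sqrt(2), 3 * sqrt( 2), 82 *sqrt ( 7 )/7, 86]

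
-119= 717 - 836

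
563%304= 259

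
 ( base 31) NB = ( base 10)724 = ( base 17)28a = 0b1011010100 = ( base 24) 164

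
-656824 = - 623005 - 33819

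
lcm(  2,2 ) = 2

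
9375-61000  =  -51625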